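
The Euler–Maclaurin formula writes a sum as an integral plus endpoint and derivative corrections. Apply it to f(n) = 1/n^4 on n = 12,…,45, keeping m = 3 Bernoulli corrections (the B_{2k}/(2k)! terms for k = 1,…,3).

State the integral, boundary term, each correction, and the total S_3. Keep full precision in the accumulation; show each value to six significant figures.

S_3 ≈ 0.000214811

The integral term ∫_12^45 1/x^4 dx = 0.000189243.
½[f(12) + f(45)] = ½[4.82253e-05 + 2.43865e-07] = 2.42346e-05.
Running total after boundary: 0.000213478.
Correction k=1: B_{2}/2! · (f^{(1)}(45) − f^{(1)}(12)) = 1/12 · (-2.16769e-08 − (-1.60751e-05)) = 1.33779e-06.
Partial sum through k=1: 0.000214816.
Correction k=2: B_{4}/4! · (f^{(3)}(45) − f^{(3)}(12)) = −1/720 · (-3.21139e-10 − (-3.34898e-06)) = -4.65091e-09.
Partial sum through k=2: 0.000214811.
Correction k=3: B_{6}/6! · (f^{(5)}(45) − f^{(5)}(12)) = 1/30240 · (-8.88089e-12 − (-1.30238e-06)) = 4.30679e-11.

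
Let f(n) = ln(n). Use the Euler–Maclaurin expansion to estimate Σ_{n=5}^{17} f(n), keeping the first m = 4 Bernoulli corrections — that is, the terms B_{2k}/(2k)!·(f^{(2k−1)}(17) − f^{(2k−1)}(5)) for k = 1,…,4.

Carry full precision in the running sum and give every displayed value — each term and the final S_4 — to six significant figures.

∫_5^17 ln(x) dx evaluates to 28.1174.
Endpoint term: (f(5) + f(17))/2 = (1.60944 + 2.83321)/2 = 2.22133.
Running total after boundary: 30.3388.
Order-1 term: 1/12 · (0.0588235 − 0.200000) = -0.0117647.
Partial sum through k=1: 30.3270.
Order-2 term: −1/720 · (0.000407083 − 0.0160000) = 2.16568e-05.
Partial sum through k=2: 30.3270.
Order-3 term: 1/30240 · (1.69031e-05 − 0.00768000) = -2.53409e-07.
Partial sum through k=3: 30.3270.
Order-4 term: −1/1209600 · (1.75465e-06 − 0.00921600) = 7.61760e-09.

S_4 ≈ 30.3270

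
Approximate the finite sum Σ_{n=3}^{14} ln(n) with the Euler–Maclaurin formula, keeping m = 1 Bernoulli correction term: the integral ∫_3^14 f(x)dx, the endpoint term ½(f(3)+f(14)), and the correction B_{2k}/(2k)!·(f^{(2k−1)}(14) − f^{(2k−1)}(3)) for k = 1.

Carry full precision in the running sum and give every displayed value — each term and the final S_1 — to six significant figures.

S_1 ≈ 24.4980

Integral: ∫_3^14 ln(x) dx = 22.6510.
½[f(3) + f(14)] = ½[1.09861 + 2.63906] = 1.86883.
Running total after boundary: 24.5198.
Order-1 term: 1/12 · (0.0714286 − 0.333333) = -0.0218254.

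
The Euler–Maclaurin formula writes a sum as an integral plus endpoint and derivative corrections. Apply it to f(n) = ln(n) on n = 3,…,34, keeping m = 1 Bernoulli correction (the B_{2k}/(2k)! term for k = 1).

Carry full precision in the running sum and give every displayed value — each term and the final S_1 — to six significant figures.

S_1 ≈ 87.8876

The integral term ∫_3^34 ln(x) dx = 85.6004.
½[f(3) + f(34)] = ½[1.09861 + 3.52636] = 2.31249.
Running total after boundary: 87.9129.
Order-1 term: 1/12 · (0.0294118 − 0.333333) = -0.0253268.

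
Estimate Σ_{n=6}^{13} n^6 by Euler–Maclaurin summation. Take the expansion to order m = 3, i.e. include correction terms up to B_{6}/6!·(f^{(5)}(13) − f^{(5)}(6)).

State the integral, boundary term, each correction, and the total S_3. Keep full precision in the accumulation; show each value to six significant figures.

Integral: ∫_6^13 x^6 dx = 8.92408e+06.
½[f(6) + f(13)] = ½[46656.0 + 4.82681e+06] = 2.43673e+06.
So far: 1.13608e+07.
Order-1 term: 1/12 · (2.22776e+06 − 46656.0) = 181758.
After k=1: 1.15426e+07.
Order-2 term: −1/720 · (263640 − 25920.0) = -330.167.
After k=2: 1.15422e+07.
Order-3 term: 1/30240 · (9360.00 − 4320.00) = 0.166667.

S_3 ≈ 1.15422e+07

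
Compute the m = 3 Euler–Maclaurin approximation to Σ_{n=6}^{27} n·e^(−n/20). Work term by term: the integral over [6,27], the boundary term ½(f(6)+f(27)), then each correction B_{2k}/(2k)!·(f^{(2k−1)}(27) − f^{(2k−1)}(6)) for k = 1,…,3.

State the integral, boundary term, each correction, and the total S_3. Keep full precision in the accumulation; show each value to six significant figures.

S_3 ≈ 147.211

Integral: ∫_6^27 x·e^(−x/20) dx = 141.540.
½[f(6) + f(27)] = ½[4.44491 + 6.99949] = 5.72220.
Integral + boundary = 147.262.
Correction k=1: B_{2}/2! · (f^{(1)}(27) − f^{(1)}(6)) = 1/12 · (-0.0907341 − 0.518573) = -0.0507756.
Running total after k=1: 147.211.
Correction k=2: B_{4}/4! · (f^{(3)}(27) − f^{(3)}(6)) = −1/720 · (0.00106937 − 0.00500052) = 5.45994e-06.
Running total after k=2: 147.211.
Correction k=3: B_{6}/6! · (f^{(5)}(27) − f^{(5)}(6)) = 1/30240 · (5.91392e-06 − 2.17615e-05) = -5.24061e-10.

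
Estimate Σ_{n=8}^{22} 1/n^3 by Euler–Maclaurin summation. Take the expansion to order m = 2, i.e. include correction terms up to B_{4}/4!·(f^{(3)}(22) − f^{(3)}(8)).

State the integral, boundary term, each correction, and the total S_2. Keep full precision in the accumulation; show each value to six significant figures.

Integral: ∫_8^22 1/x^3 dx = 0.00677944.
Endpoint term: (f(8) + f(22))/2 = (0.00195312 + 9.39144e-05)/2 = 0.00102352.
Running total after boundary: 0.00780296.
Order-1 term: 1/12 · (-1.28065e-05 − (-0.000732422)) = 5.99679e-05.
Partial sum through k=1: 0.00786293.
Order-2 term: −1/720 · (-5.29194e-07 − (-0.000228882)) = -3.17156e-07.

S_2 ≈ 0.00786261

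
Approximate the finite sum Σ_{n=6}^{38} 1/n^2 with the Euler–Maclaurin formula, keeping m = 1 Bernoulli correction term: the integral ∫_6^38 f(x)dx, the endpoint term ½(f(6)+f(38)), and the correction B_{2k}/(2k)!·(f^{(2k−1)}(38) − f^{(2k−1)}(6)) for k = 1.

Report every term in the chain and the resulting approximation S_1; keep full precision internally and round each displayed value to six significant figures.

Integral: ∫_6^38 1/x^2 dx = 0.140351.
½[f(6) + f(38)] = ½[0.0277778 + 0.000692521] = 0.0142351.
Integral + boundary = 0.154586.
Correction k=1: B_{2}/2! · (f^{(1)}(38) − f^{(1)}(6)) = 1/12 · (-3.64485e-05 − (-0.00925926)) = 0.000768568.

S_1 ≈ 0.155355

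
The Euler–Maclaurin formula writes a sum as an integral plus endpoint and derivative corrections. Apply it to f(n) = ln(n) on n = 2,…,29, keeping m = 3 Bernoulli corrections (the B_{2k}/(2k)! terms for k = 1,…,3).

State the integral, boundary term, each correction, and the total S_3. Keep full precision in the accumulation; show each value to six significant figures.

The integral term ∫_2^29 ln(x) dx = 69.2653.
½[f(2) + f(29)] = ½[0.693147 + 3.36730] = 2.03022.
Running total after boundary: 71.2955.
k=1: B_{2}/(2)! × [f^{(1)}(29) − f^{(1)}(2)] = 1/12 × (0.0344828 − 0.500000) = -0.0387931.
Running total after k=1: 71.2567.
k=2: B_{4}/(4)! × [f^{(3)}(29) − f^{(3)}(2)] = −1/720 × (8.20042e-05 − 0.250000) = 0.000347108.
Running total after k=2: 71.2571.
k=3: B_{6}/(6)! × [f^{(5)}(29) − f^{(5)}(2)] = 1/30240 × (1.17010e-06 − 0.750000) = -2.48015e-05.

S_3 ≈ 71.2570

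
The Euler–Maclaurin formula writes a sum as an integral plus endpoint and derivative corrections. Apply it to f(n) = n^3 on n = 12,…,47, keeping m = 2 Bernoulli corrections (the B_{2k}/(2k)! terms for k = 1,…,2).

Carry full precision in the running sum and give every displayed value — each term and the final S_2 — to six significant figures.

∫_12^47 x^3 dx evaluates to 1.21474e+06.
½[f(12) + f(47)] = ½[1728.00 + 103823] = 52775.5.
Running total after boundary: 1.26751e+06.
Correction k=1: B_{2}/2! · (f^{(1)}(47) − f^{(1)}(12)) = 1/12 · (6627.00 − 432.000) = 516.250.
Running total after k=1: 1.26803e+06.
Correction k=2: B_{4}/4! · (f^{(3)}(47) − f^{(3)}(12)) = −1/720 · (6.00000 − 6.00000) = 0.00000.

S_2 ≈ 1.26803e+06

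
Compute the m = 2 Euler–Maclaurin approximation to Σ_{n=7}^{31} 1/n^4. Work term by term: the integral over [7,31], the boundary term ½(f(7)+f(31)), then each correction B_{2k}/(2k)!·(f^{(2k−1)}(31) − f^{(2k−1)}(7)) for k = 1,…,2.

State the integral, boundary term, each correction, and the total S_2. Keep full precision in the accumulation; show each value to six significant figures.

Integral: ∫_7^31 1/x^4 dx = 0.000960628.
Endpoint term: (f(7) + f(31))/2 = (0.000416493 + 1.08281e-06)/2 = 0.000208788.
Integral + boundary = 0.00116942.
Correction k=1: B_{2}/2! · (f^{(1)}(31) − f^{(1)}(7)) = 1/12 · (-1.39718e-07 − (-0.000237996)) = 1.98214e-05.
After k=1: 0.00118924.
Correction k=2: B_{4}/4! · (f^{(3)}(31) − f^{(3)}(7)) = −1/720 · (-4.36164e-09 − (-0.000145712)) = -2.02372e-07.

S_2 ≈ 0.00118904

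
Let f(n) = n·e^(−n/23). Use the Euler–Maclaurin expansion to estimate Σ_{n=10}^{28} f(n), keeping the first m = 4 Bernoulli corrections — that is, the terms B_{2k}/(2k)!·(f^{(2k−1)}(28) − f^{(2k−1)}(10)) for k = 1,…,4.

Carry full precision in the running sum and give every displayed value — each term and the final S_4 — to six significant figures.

S_4 ≈ 151.516

∫_10^28 x·e^(−x/23) dx evaluates to 144.171.
½[f(10) + f(28)] = ½[6.47405 + 8.28804] = 7.38105.
Running total after boundary: 151.552.
k=1: B_{2}/(2)! × [f^{(1)}(28) − f^{(1)}(10)] = 1/12 × (-0.0643481 − 0.365925) = -0.0358561.
After k=1: 151.516.
k=2: B_{4}/(4)! × [f^{(3)}(28) − f^{(3)}(10)] = −1/720 × (0.000997457 − 0.00313939) = 2.97490e-06.
After k=2: 151.516.
k=3: B_{6}/(6)! × [f^{(5)}(28) − f^{(5)}(10)] = 1/30240 × (4.00105e-06 − 1.05615e-05) = -2.16947e-10.
After k=3: 151.516.
k=4: B_{8}/(8)! × [f^{(7)}(28) − f^{(7)}(10)] = −1/1209600 × (1.15625e-08 − 2.87117e-08) = 1.41776e-14.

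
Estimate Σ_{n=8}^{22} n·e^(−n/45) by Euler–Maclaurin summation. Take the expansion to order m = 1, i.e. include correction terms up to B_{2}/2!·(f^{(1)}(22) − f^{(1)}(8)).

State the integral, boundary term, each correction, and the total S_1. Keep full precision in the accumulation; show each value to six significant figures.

∫_8^22 x·e^(−x/45) dx evaluates to 147.429.
Endpoint term: (f(8) + f(22))/2 = (6.69703 + 13.4928)/2 = 10.0949.
So far: 157.524.
Order-1 term: 1/12 · (0.313468 − 0.688306) = -0.0312364.

S_1 ≈ 157.493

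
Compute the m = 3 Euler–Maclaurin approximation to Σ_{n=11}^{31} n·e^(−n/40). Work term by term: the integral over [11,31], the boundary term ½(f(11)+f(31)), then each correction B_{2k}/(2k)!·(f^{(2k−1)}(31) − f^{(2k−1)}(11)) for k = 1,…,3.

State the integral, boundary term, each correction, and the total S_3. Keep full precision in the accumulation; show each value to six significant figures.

S_3 ≈ 252.410

Integral: ∫_11^31 x·e^(−x/40) dx = 241.128.
½[f(11) + f(31)] = ½[8.35529 + 14.2818] = 11.3186.
Running total after boundary: 252.447.
k=1: B_{2}/(2)! × [f^{(1)}(31) − f^{(1)}(11)] = 1/12 × (0.103658 − 0.550690) = -0.0372526.
Partial sum through k=1: 252.410.
k=2: B_{4}/(4)! × [f^{(3)}(31) − f^{(3)}(11)] = −1/720 × (0.000640666 − 0.00129365) = 9.06917e-07.
Partial sum through k=2: 252.410.
k=3: B_{6}/(6)! × [f^{(5)}(31) − f^{(5)}(11)] = 1/30240 × (7.60341e-07 − 1.40194e-06) = -2.12170e-11.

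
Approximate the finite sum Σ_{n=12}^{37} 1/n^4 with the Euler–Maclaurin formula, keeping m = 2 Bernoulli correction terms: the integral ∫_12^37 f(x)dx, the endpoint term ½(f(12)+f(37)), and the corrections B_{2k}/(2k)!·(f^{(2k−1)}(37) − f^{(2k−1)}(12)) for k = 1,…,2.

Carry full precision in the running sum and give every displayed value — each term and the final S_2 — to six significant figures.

The integral term ∫_12^37 1/x^4 dx = 0.000186321.
Boundary: ½(f(12) + f(37)) = ½(4.82253e-05 + 5.33572e-07) = 2.43794e-05.
Integral + boundary = 0.000210700.
k=1: B_{2}/(2)! × [f^{(1)}(37) − f^{(1)}(12)] = 1/12 × (-5.76835e-08 − (-1.60751e-05)) = 1.33478e-06.
Partial sum through k=1: 0.000212035.
k=2: B_{4}/(4)! × [f^{(3)}(37) − f^{(3)}(12)] = −1/720 × (-1.26406e-09 − (-3.34898e-06)) = -4.64961e-09.

S_2 ≈ 0.000212030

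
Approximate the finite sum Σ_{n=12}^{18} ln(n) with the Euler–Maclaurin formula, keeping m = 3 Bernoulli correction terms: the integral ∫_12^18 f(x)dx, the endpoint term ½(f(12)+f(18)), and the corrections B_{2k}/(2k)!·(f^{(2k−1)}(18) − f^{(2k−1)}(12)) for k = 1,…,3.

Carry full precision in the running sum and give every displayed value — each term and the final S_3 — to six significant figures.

S_3 ≈ 18.8931

The integral term ∫_12^18 ln(x) dx = 16.2078.
½[f(12) + f(18)] = ½[2.48491 + 2.89037] = 2.68764.
So far: 18.8955.
Correction k=1: B_{2}/2! · (f^{(1)}(18) − f^{(1)}(12)) = 1/12 · (0.0555556 − 0.0833333) = -0.00231481.
Running total after k=1: 18.8931.
Correction k=2: B_{4}/4! · (f^{(3)}(18) − f^{(3)}(12)) = −1/720 · (0.000342936 − 0.00115741) = 1.13121e-06.
Running total after k=2: 18.8931.
Correction k=3: B_{6}/6! · (f^{(5)}(18) − f^{(5)}(12)) = 1/30240 · (1.27013e-05 − 9.64506e-05) = -2.76949e-09.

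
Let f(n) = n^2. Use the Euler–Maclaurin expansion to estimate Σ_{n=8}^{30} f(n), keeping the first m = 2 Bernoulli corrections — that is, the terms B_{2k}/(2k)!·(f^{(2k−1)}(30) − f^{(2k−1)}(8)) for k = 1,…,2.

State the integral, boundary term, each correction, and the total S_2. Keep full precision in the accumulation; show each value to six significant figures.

Integral: ∫_8^30 x^2 dx = 8829.33.
Boundary: ½(f(8) + f(30)) = ½(64.0000 + 900.000) = 482.000.
Running total after boundary: 9311.33.
Order-1 term: 1/12 · (60.0000 − 16.0000) = 3.66667.
Running total after k=1: 9315.00.
Order-2 term: −1/720 · (0.00000 − 0.00000) = 0.00000.

S_2 ≈ 9315.00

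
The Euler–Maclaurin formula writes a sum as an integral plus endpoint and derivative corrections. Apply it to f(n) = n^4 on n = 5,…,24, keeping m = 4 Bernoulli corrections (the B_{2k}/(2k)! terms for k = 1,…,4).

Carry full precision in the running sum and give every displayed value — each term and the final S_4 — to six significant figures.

The integral term ∫_5^24 x^4 dx = 1.59190e+06.
Boundary: ½(f(5) + f(24)) = ½(625.000 + 331776) = 166200.
So far: 1.75810e+06.
Correction k=1: B_{2}/2! · (f^{(1)}(24) − f^{(1)}(5)) = 1/12 · (55296.0 − 500.000) = 4566.33.
After k=1: 1.76267e+06.
Correction k=2: B_{4}/4! · (f^{(3)}(24) − f^{(3)}(5)) = −1/720 · (576.000 − 120.000) = -0.633333.
After k=2: 1.76267e+06.
Correction k=3: B_{6}/6! · (f^{(5)}(24) − f^{(5)}(5)) = 1/30240 · (0.00000 − 0.00000) = 0.00000.
After k=3: 1.76267e+06.
Correction k=4: B_{8}/8! · (f^{(7)}(24) − f^{(7)}(5)) = −1/1209600 · (0.00000 − 0.00000) = 0.00000.

S_4 ≈ 1.76267e+06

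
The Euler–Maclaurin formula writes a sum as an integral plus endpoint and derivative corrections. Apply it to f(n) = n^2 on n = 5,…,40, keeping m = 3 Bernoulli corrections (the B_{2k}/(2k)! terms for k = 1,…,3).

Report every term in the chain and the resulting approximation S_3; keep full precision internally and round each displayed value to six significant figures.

∫_5^40 x^2 dx evaluates to 21291.7.
½[f(5) + f(40)] = ½[25.0000 + 1600.00] = 812.500.
Running total after boundary: 22104.2.
k=1: B_{2}/(2)! × [f^{(1)}(40) − f^{(1)}(5)] = 1/12 × (80.0000 − 10.0000) = 5.83333.
Running total after k=1: 22110.0.
k=2: B_{4}/(4)! × [f^{(3)}(40) − f^{(3)}(5)] = −1/720 × (0.00000 − 0.00000) = 0.00000.
Running total after k=2: 22110.0.
k=3: B_{6}/(6)! × [f^{(5)}(40) − f^{(5)}(5)] = 1/30240 × (0.00000 − 0.00000) = 0.00000.

S_3 ≈ 22110.0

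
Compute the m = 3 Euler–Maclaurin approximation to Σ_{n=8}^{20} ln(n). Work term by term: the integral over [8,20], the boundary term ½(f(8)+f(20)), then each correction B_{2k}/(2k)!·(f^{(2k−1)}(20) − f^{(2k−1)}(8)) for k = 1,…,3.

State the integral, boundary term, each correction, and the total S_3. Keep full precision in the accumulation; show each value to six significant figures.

S_3 ≈ 33.8105

The integral term ∫_8^20 ln(x) dx = 31.2791.
½[f(8) + f(20)] = ½[2.07944 + 2.99573] = 2.53759.
Integral + boundary = 33.8167.
k=1: B_{2}/(2)! × [f^{(1)}(20) − f^{(1)}(8)] = 1/12 × (0.0500000 − 0.125000) = -0.00625000.
Partial sum through k=1: 33.8105.
k=2: B_{4}/(4)! × [f^{(3)}(20) − f^{(3)}(8)] = −1/720 × (0.000250000 − 0.00390625) = 5.07812e-06.
Partial sum through k=2: 33.8105.
k=3: B_{6}/(6)! × [f^{(5)}(20) − f^{(5)}(8)] = 1/30240 × (7.50000e-06 − 0.000732422) = -2.39723e-08.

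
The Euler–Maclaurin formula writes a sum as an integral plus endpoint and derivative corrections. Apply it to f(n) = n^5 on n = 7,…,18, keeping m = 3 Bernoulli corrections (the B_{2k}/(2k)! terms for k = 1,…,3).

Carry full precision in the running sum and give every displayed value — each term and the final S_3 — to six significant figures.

Integral: ∫_7^18 x^5 dx = 5.64910e+06.
½[f(7) + f(18)] = ½[16807.0 + 1.88957e+06] = 953188.
Integral + boundary = 6.60228e+06.
k=1: B_{2}/(2)! × [f^{(1)}(18) − f^{(1)}(7)] = 1/12 × (524880 − 12005.0) = 42739.6.
After k=1: 6.64502e+06.
k=2: B_{4}/(4)! × [f^{(3)}(18) − f^{(3)}(7)] = −1/720 × (19440.0 − 2940.00) = -22.9167.
After k=2: 6.64500e+06.
k=3: B_{6}/(6)! × [f^{(5)}(18) − f^{(5)}(7)] = 1/30240 × (120.000 − 120.000) = 0.00000.

S_3 ≈ 6.64500e+06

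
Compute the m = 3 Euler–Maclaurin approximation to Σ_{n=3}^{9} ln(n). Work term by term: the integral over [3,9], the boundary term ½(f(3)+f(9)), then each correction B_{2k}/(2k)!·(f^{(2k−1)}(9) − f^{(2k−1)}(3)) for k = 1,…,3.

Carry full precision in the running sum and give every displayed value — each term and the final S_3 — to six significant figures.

S_3 ≈ 12.1087

The integral term ∫_3^9 ln(x) dx = 10.4792.
Boundary: ½(f(3) + f(9)) = ½(1.09861 + 2.19722) = 1.64792.
So far: 12.1271.
k=1: B_{2}/(2)! × [f^{(1)}(9) − f^{(1)}(3)] = 1/12 × (0.111111 − 0.333333) = -0.0185185.
After k=1: 12.1086.
k=2: B_{4}/(4)! × [f^{(3)}(9) − f^{(3)}(3)] = −1/720 × (0.00274348 − 0.0740741) = 9.90703e-05.
After k=2: 12.1087.
k=3: B_{6}/(6)! × [f^{(5)}(9) − f^{(5)}(3)] = 1/30240 × (0.000406442 − 0.0987654) = -3.25261e-06.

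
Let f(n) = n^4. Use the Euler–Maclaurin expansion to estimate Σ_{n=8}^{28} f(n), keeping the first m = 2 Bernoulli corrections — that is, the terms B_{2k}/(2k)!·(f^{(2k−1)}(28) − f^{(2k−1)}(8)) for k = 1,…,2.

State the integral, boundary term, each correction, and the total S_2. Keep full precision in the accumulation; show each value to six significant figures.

Integral: ∫_8^28 x^4 dx = 3.43552e+06.
Boundary: ½(f(8) + f(28)) = ½(4096.00 + 614656) = 309376.
Running total after boundary: 3.74490e+06.
k=1: B_{2}/(2)! × [f^{(1)}(28) − f^{(1)}(8)] = 1/12 × (87808.0 − 2048.00) = 7146.67.
Partial sum through k=1: 3.75204e+06.
k=2: B_{4}/(4)! × [f^{(3)}(28) − f^{(3)}(8)] = −1/720 × (672.000 − 192.000) = -0.666667.

S_2 ≈ 3.75204e+06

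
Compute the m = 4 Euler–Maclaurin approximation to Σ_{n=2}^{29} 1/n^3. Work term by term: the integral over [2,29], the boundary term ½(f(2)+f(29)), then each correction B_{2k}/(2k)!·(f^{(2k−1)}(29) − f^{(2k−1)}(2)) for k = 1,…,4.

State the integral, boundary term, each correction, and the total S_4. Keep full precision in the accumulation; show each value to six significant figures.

The integral term ∫_2^29 1/x^3 dx = 0.124405.
Endpoint term: (f(2) + f(29))/2 = (0.125000 + 4.10021e-05)/2 = 0.0625205.
Integral + boundary = 0.186926.
Order-1 term: 1/12 · (-4.24160e-06 − (-0.187500)) = 0.0156246.
Partial sum through k=1: 0.202551.
Order-2 term: −1/720 · (-1.00870e-07 − (-0.937500)) = -0.00130208.
Partial sum through k=2: 0.201249.
Order-3 term: 1/30240 · (-5.03752e-09 − (-9.84375)) = 0.000325521.
Partial sum through k=3: 0.201574.
Order-4 term: −1/1209600 · (-4.31274e-10 − (-177.188)) = -0.000146484.

S_4 ≈ 0.201428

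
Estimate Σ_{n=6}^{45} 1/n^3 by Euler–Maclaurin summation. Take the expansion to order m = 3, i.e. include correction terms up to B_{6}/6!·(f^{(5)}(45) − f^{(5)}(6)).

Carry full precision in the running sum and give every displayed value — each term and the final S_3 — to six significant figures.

The integral term ∫_6^45 1/x^3 dx = 0.0136420.
½[f(6) + f(45)] = ½[0.00462963 + 1.09739e-05] = 0.00232030.
So far: 0.0159623.
Order-1 term: 1/12 · (-7.31596e-07 − (-0.00231481)) = 0.000192840.
Partial sum through k=1: 0.0161551.
Order-2 term: −1/720 · (-7.22564e-09 − (-0.00128601)) = -1.78611e-06.
Partial sum through k=2: 0.0161533.
Order-3 term: 1/30240 · (-1.49865e-10 − (-0.00150034)) = 4.96145e-08.

S_3 ≈ 0.0161534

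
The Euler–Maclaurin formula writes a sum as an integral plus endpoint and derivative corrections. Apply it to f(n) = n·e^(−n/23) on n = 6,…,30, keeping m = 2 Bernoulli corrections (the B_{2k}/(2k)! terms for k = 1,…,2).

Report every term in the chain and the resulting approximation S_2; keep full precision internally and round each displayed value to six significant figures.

S_2 ≈ 189.396

∫_6^30 x·e^(−x/23) dx evaluates to 183.069.
Boundary: ½(f(6) + f(30)) = ½(4.62229 + 8.14048) = 6.38139.
So far: 189.451.
Order-1 term: 1/12 · (-0.0825846 − 0.569412) = -0.0543331.
After k=1: 189.396.
Order-2 term: −1/720 · (0.000869781 − 0.00398899) = 4.33223e-06.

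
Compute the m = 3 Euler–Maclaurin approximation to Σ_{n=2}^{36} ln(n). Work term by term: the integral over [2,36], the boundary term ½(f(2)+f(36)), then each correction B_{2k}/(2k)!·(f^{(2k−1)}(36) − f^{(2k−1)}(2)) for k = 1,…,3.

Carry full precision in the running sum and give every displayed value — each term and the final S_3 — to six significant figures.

∫_2^36 ln(x) dx evaluates to 93.6204.
Boundary: ½(f(2) + f(36)) = ½(0.693147 + 3.58352) = 2.13833.
Integral + boundary = 95.7587.
Correction k=1: B_{2}/2! · (f^{(1)}(36) − f^{(1)}(2)) = 1/12 · (0.0277778 − 0.500000) = -0.0393519.
Running total after k=1: 95.7194.
Correction k=2: B_{4}/4! · (f^{(3)}(36) − f^{(3)}(2)) = −1/720 · (4.28669e-05 − 0.250000) = 0.000347163.
Running total after k=2: 95.7197.
Correction k=3: B_{6}/6! · (f^{(5)}(36) − f^{(5)}(2)) = 1/30240 · (3.96916e-07 − 0.750000) = -2.48016e-05.

S_3 ≈ 95.7197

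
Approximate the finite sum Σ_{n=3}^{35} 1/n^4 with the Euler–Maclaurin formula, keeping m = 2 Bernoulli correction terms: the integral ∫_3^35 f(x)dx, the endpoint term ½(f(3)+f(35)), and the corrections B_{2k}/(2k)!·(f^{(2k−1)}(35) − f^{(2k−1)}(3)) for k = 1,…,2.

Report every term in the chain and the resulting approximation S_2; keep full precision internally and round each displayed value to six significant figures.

Integral: ∫_3^35 1/x^4 dx = 0.0123379.
Boundary: ½(f(3) + f(35)) = ½(0.0123457 + 6.66389e-07) = 0.00617317.
So far: 0.0185111.
k=1: B_{2}/(2)! × [f^{(1)}(35) − f^{(1)}(3)] = 1/12 × (-7.61587e-08 − (-0.0164609)) = 0.00137174.
After k=1: 0.0198828.
k=2: B_{4}/(4)! × [f^{(3)}(35) − f^{(3)}(3)] = −1/720 × (-1.86511e-09 − (-0.0548697)) = -7.62079e-05.

S_2 ≈ 0.0198066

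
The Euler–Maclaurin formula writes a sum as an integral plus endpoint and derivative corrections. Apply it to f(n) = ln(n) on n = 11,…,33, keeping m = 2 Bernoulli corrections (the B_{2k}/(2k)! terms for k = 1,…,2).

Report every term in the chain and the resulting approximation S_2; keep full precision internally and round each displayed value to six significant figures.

∫_11^33 ln(x) dx evaluates to 67.0079.
½[f(11) + f(33)] = ½[2.39790 + 3.49651] = 2.94720.
Integral + boundary = 69.9551.
Correction k=1: B_{2}/2! · (f^{(1)}(33) − f^{(1)}(11)) = 1/12 · (0.0303030 − 0.0909091) = -0.00505051.
Partial sum through k=1: 69.9501.
Correction k=2: B_{4}/4! · (f^{(3)}(33) − f^{(3)}(11)) = −1/720 · (5.56529e-05 − 0.00150263) = 2.00969e-06.

S_2 ≈ 69.9501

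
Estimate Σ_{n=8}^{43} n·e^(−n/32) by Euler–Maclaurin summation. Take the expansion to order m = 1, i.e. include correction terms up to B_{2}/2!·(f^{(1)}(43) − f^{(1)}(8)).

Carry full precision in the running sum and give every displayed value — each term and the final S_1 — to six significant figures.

∫_8^43 x·e^(−x/32) dx evaluates to 370.788.
Boundary: ½(f(8) + f(43)) = ½(6.23041 + 11.2172) = 8.72381.
Integral + boundary = 379.511.
k=1: B_{2}/(2)! × [f^{(1)}(43) − f^{(1)}(8)] = 1/12 × (-0.0896725 − 0.584101) = -0.0561478.

S_1 ≈ 379.455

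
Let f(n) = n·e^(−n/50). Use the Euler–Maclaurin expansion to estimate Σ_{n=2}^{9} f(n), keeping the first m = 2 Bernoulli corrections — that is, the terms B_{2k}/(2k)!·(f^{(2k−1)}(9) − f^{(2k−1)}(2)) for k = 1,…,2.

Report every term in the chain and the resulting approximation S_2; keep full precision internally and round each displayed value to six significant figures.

S_2 ≈ 38.7051

∫_2^9 x·e^(−x/50) dx evaluates to 34.0054.
½[f(2) + f(9)] = ½[1.92158 + 7.51743] = 4.71951.
So far: 38.7249.
Correction k=1: B_{2}/2! · (f^{(1)}(9) − f^{(1)}(2)) = 1/12 · (0.684922 − 0.922358) = -0.0197864.
Running total after k=1: 38.7051.
Correction k=2: B_{4}/4! · (f^{(3)}(9) − f^{(3)}(2)) = −1/720 · (0.000942185 − 0.00113757) = 2.71375e-07.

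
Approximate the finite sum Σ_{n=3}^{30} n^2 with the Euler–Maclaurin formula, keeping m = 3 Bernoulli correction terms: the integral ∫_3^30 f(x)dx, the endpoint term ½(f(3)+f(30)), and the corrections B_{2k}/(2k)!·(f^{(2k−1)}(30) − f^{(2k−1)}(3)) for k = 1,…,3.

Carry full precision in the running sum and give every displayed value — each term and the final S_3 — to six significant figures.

S_3 ≈ 9450.00

∫_3^30 x^2 dx evaluates to 8991.00.
½[f(3) + f(30)] = ½[9.00000 + 900.000] = 454.500.
Running total after boundary: 9445.50.
k=1: B_{2}/(2)! × [f^{(1)}(30) − f^{(1)}(3)] = 1/12 × (60.0000 − 6.00000) = 4.50000.
Running total after k=1: 9450.00.
k=2: B_{4}/(4)! × [f^{(3)}(30) − f^{(3)}(3)] = −1/720 × (0.00000 − 0.00000) = 0.00000.
Running total after k=2: 9450.00.
k=3: B_{6}/(6)! × [f^{(5)}(30) − f^{(5)}(3)] = 1/30240 × (0.00000 − 0.00000) = 0.00000.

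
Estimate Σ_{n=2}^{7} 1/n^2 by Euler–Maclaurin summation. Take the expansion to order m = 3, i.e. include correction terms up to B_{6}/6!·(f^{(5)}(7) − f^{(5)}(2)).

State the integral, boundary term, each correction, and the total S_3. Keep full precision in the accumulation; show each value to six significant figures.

∫_2^7 1/x^2 dx evaluates to 0.357143.
Boundary: ½(f(2) + f(7)) = ½(0.250000 + 0.0204082) = 0.135204.
Running total after boundary: 0.492347.
Correction k=1: B_{2}/2! · (f^{(1)}(7) − f^{(1)}(2)) = 1/12 · (-0.00583090 − (-0.250000)) = 0.0203474.
Running total after k=1: 0.512694.
Correction k=2: B_{4}/4! · (f^{(3)}(7) − f^{(3)}(2)) = −1/720 · (-0.00142798 − (-0.750000)) = -0.00103968.
Running total after k=2: 0.511655.
Correction k=3: B_{6}/6! · (f^{(5)}(7) − f^{(5)}(2)) = 1/30240 · (-0.000874271 − (-5.62500)) = 0.000185983.

S_3 ≈ 0.511841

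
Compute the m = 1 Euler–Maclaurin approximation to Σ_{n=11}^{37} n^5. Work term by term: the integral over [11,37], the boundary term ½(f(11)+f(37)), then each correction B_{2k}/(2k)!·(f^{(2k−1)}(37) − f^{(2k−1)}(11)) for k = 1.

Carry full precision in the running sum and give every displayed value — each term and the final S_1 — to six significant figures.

S_1 ≈ 4.62853e+08

∫_11^37 x^5 dx evaluates to 4.27326e+08.
Boundary: ½(f(11) + f(37)) = ½(161051 + 6.93440e+07) = 3.47525e+07.
Integral + boundary = 4.62078e+08.
k=1: B_{2}/(2)! × [f^{(1)}(37) − f^{(1)}(11)] = 1/12 × (9.37080e+06 − 73205.0) = 774800.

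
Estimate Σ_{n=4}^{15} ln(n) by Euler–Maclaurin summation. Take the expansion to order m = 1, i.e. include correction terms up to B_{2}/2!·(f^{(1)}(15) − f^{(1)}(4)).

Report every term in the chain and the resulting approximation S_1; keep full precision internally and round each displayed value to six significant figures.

Integral: ∫_4^15 ln(x) dx = 24.0756.
Boundary: ½(f(4) + f(15)) = ½(1.38629 + 2.70805) = 2.04717.
Running total after boundary: 26.1227.
Order-1 term: 1/12 · (0.0666667 − 0.250000) = -0.0152778.

S_1 ≈ 26.1075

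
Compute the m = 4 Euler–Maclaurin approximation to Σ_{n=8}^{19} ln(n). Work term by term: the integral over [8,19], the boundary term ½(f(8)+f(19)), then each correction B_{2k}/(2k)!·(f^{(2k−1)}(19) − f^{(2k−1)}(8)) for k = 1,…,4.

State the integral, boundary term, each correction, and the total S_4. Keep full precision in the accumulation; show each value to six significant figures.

Integral: ∫_8^19 ln(x) dx = 28.3088.
½[f(8) + f(19)] = ½[2.07944 + 2.94444] = 2.51194.
Integral + boundary = 30.8207.
k=1: B_{2}/(2)! × [f^{(1)}(19) − f^{(1)}(8)] = 1/12 × (0.0526316 − 0.125000) = -0.00603070.
Partial sum through k=1: 30.8147.
k=2: B_{4}/(4)! × [f^{(3)}(19) − f^{(3)}(8)] = −1/720 × (0.000291588 − 0.00390625) = 5.02036e-06.
Partial sum through k=2: 30.8147.
k=3: B_{6}/(6)! × [f^{(5)}(19) − f^{(5)}(8)] = 1/30240 × (9.69267e-06 − 0.000732422) = -2.38998e-08.
Partial sum through k=3: 30.8147.
k=4: B_{8}/(8)! × [f^{(7)}(19) − f^{(7)}(8)] = −1/1209600 × (8.05485e-07 − 0.000343323) = 2.83166e-10.

S_4 ≈ 30.8147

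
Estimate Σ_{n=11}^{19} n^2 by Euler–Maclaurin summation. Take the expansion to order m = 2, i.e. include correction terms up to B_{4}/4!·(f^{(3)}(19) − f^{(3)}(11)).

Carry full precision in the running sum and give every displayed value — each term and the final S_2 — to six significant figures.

S_2 ≈ 2085.00

Integral: ∫_11^19 x^2 dx = 1842.67.
Endpoint term: (f(11) + f(19))/2 = (121.000 + 361.000)/2 = 241.000.
Integral + boundary = 2083.67.
Correction k=1: B_{2}/2! · (f^{(1)}(19) − f^{(1)}(11)) = 1/12 · (38.0000 − 22.0000) = 1.33333.
Running total after k=1: 2085.00.
Correction k=2: B_{4}/4! · (f^{(3)}(19) − f^{(3)}(11)) = −1/720 · (0.00000 − 0.00000) = 0.00000.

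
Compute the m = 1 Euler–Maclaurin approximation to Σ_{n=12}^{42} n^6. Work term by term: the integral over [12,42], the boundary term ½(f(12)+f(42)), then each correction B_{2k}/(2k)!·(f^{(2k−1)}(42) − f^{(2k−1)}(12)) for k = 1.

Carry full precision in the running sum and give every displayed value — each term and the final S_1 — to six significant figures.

The integral term ∫_12^42 x^6 dx = 3.29291e+10.
Endpoint term: (f(12) + f(42))/2 = (2.98598e+06 + 5.48903e+09)/2 = 2.74601e+09.
So far: 3.56751e+10.
Order-1 term: 1/12 · (7.84147e+08 − 1.49299e+06) = 6.52212e+07.

S_1 ≈ 3.57403e+10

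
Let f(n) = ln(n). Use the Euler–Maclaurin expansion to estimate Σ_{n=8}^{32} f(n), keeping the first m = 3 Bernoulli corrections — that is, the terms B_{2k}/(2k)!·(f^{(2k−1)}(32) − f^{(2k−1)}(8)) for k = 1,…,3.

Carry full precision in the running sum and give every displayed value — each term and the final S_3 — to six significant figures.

S_3 ≈ 73.0328

Integral: ∫_8^32 ln(x) dx = 70.2680.
Boundary: ½(f(8) + f(32)) = ½(2.07944 + 3.46574) = 2.77259.
So far: 73.0406.
k=1: B_{2}/(2)! × [f^{(1)}(32) − f^{(1)}(8)] = 1/12 × (0.0312500 − 0.125000) = -0.00781250.
After k=1: 73.0328.
k=2: B_{4}/(4)! × [f^{(3)}(32) − f^{(3)}(8)] = −1/720 × (6.10352e-05 − 0.00390625) = 5.34058e-06.
After k=2: 73.0328.
k=3: B_{6}/(6)! × [f^{(5)}(32) − f^{(5)}(8)] = 1/30240 × (7.15256e-07 − 0.000732422) = -2.41966e-08.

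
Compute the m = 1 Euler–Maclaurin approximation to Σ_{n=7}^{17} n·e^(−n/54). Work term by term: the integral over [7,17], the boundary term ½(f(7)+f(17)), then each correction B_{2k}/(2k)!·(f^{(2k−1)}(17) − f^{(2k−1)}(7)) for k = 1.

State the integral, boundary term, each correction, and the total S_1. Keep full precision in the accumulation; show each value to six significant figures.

∫_7^17 x·e^(−x/54) dx evaluates to 94.9891.
Boundary: ½(f(7) + f(17)) = ½(6.14894 + 12.4087) = 9.27883.
Running total after boundary: 104.268.
k=1: B_{2}/(2)! × [f^{(1)}(17) − f^{(1)}(7)] = 1/12 × (0.500133 − 0.764551) = -0.0220349.

S_1 ≈ 104.246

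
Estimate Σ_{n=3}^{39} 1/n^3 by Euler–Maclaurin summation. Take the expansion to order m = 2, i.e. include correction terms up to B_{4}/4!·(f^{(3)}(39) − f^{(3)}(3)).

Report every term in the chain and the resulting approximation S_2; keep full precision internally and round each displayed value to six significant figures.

Integral: ∫_3^39 1/x^3 dx = 0.0552268.
Endpoint term: (f(3) + f(39))/2 = (0.0370370 + 1.68580e-05)/2 = 0.0185269.
So far: 0.0737538.
Correction k=1: B_{2}/2! · (f^{(1)}(39) − f^{(1)}(3)) = 1/12 · (-1.29677e-06 − (-0.0370370)) = 0.00308631.
After k=1: 0.0768401.
Correction k=2: B_{4}/4! · (f^{(3)}(39) − f^{(3)}(3)) = −1/720 · (-1.70515e-08 − (-0.0823045)) = -0.000114312.

S_2 ≈ 0.0767258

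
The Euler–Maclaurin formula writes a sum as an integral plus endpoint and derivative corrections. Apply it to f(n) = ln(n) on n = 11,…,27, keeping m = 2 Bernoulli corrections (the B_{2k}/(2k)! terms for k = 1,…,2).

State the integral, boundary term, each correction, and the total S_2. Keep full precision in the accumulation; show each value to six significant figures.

S_2 ≈ 49.4531

∫_11^27 ln(x) dx evaluates to 46.6107.
Endpoint term: (f(11) + f(27))/2 = (2.39790 + 3.29584)/2 = 2.84687.
Running total after boundary: 49.4576.
Order-1 term: 1/12 · (0.0370370 − 0.0909091) = -0.00448934.
After k=1: 49.4531.
Order-2 term: −1/720 · (0.000101611 − 0.00150263) = 1.94586e-06.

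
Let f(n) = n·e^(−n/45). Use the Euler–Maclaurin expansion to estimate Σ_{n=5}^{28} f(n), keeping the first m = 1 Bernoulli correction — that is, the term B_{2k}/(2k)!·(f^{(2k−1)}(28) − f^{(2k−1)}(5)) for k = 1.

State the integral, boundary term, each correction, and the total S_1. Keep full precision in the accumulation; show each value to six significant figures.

∫_5^28 x·e^(−x/45) dx evaluates to 250.164.
Boundary: ½(f(5) + f(28)) = ½(4.47420 + 15.0290) = 9.75160.
Integral + boundary = 259.915.
Order-1 term: 1/12 · (0.202772 − 0.795413) = -0.0493867.

S_1 ≈ 259.866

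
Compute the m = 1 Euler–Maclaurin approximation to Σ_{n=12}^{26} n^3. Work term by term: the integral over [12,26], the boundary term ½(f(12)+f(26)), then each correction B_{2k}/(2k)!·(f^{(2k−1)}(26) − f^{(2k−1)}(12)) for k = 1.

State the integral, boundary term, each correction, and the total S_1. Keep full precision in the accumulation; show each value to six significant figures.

S_1 ≈ 118845

∫_12^26 x^3 dx evaluates to 109060.
Endpoint term: (f(12) + f(26))/2 = (1728.00 + 17576.0)/2 = 9652.00.
Integral + boundary = 118712.
Correction k=1: B_{2}/2! · (f^{(1)}(26) − f^{(1)}(12)) = 1/12 · (2028.00 − 432.000) = 133.000.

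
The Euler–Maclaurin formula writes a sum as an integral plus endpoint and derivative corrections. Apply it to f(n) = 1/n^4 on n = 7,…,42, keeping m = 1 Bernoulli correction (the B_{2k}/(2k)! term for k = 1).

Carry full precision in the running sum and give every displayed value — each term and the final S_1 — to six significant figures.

The integral term ∫_7^42 1/x^4 dx = 0.000967318.
½[f(7) + f(42)] = ½[0.000416493 + 3.21368e-07] = 0.000208407.
So far: 0.00117573.
Order-1 term: 1/12 · (-3.06065e-08 − (-0.000237996)) = 1.98305e-05.

S_1 ≈ 0.00119556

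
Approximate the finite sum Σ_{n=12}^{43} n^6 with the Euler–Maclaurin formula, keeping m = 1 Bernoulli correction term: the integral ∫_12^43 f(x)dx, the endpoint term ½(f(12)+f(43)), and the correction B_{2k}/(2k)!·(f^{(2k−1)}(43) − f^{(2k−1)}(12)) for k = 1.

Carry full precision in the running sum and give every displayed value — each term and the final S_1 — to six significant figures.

∫_12^43 x^6 dx evaluates to 3.88261e+10.
Boundary: ½(f(12) + f(43)) = ½(2.98598e+06 + 6.32136e+09) = 3.16217e+09.
Integral + boundary = 4.19883e+10.
k=1: B_{2}/(2)! × [f^{(1)}(43) − f^{(1)}(12)] = 1/12 × (8.82051e+08 − 1.49299e+06) = 7.33798e+07.

S_1 ≈ 4.20617e+10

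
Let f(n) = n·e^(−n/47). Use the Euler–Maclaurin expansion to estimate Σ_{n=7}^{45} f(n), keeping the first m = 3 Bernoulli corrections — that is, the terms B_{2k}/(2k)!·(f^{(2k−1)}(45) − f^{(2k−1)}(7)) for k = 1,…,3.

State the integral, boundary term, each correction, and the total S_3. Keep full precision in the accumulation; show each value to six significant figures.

S_3 ≈ 538.534

∫_7^45 x·e^(−x/47) dx evaluates to 526.941.
Endpoint term: (f(7) + f(45))/2 = (6.03137 + 17.2742)/2 = 11.6528.
Running total after boundary: 538.593.
Correction k=1: B_{2}/2! · (f^{(1)}(45) − f^{(1)}(7)) = 1/12 · (0.0163350 − 0.733297) = -0.0597468.
After k=1: 538.534.
Correction k=2: B_{4}/4! · (f^{(3)}(45) − f^{(3)}(7)) = −1/720 · (0.000354947 − 0.00111206) = 1.05155e-06.
After k=2: 538.534.
Correction k=3: B_{6}/6! · (f^{(5)}(45) − f^{(5)}(7)) = 1/30240 · (3.18017e-07 − 8.56571e-07) = -1.78093e-11.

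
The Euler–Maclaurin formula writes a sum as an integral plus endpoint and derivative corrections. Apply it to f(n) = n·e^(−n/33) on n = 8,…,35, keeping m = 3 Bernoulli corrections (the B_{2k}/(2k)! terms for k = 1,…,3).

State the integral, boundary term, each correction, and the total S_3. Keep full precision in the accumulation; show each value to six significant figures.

S_3 ≈ 293.902

Integral: ∫_8^35 x·e^(−x/33) dx = 284.755.
½[f(8) + f(35)] = ½[6.27779 + 12.1186] = 9.19820.
Integral + boundary = 293.953.
k=1: B_{2}/(2)! × [f^{(1)}(35) − f^{(1)}(8)] = 1/12 × (-0.0209846 − 0.594487) = -0.0512893.
After k=1: 293.902.
k=2: B_{4}/(4)! × [f^{(3)}(35) − f^{(3)}(8)] = −1/720 × (0.000616627 − 0.00198708) = 1.90341e-06.
After k=2: 293.902.
k=3: B_{6}/(6)! × [f^{(5)}(35) − f^{(5)}(8)] = 1/30240 × (1.15016e-06 − 3.14808e-06) = -6.60689e-11.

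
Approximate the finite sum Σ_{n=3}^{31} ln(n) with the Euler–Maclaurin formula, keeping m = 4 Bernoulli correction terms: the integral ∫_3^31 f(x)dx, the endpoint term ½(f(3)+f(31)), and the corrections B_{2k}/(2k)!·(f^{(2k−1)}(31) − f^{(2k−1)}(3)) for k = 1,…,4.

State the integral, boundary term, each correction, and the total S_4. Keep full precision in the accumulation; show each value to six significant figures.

∫_3^31 ln(x) dx evaluates to 75.1578.
Endpoint term: (f(3) + f(31))/2 = (1.09861 + 3.43399)/2 = 2.26630.
Integral + boundary = 77.4241.
k=1: B_{2}/(2)! × [f^{(1)}(31) − f^{(1)}(3)] = 1/12 × (0.0322581 − 0.333333) = -0.0250896.
After k=1: 77.3990.
k=2: B_{4}/(4)! × [f^{(3)}(31) − f^{(3)}(3)] = −1/720 × (6.71344e-05 − 0.0740741) = 0.000102787.
After k=2: 77.3991.
k=3: B_{6}/(6)! × [f^{(5)}(31) − f^{(5)}(3)] = 1/30240 × (8.38306e-07 − 0.0987654) = -3.26602e-06.
After k=3: 77.3991.
k=4: B_{8}/(8)! × [f^{(7)}(31) − f^{(7)}(3)] = −1/1209600 × (2.61698e-08 − 0.329218) = 2.72171e-07.

S_4 ≈ 77.3991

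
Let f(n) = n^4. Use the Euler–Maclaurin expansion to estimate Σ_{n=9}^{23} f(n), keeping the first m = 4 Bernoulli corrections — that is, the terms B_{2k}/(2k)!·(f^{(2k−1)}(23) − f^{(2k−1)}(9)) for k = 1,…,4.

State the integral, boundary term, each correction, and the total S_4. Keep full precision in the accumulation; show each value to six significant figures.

S_4 ≈ 1.42247e+06

Integral: ∫_9^23 x^4 dx = 1.27546e+06.
½[f(9) + f(23)] = ½[6561.00 + 279841] = 143201.
Running total after boundary: 1.41866e+06.
Order-1 term: 1/12 · (48668.0 − 2916.00) = 3812.67.
After k=1: 1.42247e+06.
Order-2 term: −1/720 · (552.000 − 216.000) = -0.466667.
After k=2: 1.42247e+06.
Order-3 term: 1/30240 · (0.00000 − 0.00000) = 0.00000.
After k=3: 1.42247e+06.
Order-4 term: −1/1209600 · (0.00000 − 0.00000) = 0.00000.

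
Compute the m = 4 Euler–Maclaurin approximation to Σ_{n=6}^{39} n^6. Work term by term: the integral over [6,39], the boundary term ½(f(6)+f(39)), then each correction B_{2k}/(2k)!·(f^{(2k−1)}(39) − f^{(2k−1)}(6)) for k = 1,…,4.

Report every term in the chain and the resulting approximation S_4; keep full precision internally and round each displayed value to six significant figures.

Integral: ∫_6^39 x^6 dx = 1.96044e+10.
Endpoint term: (f(6) + f(39))/2 = (46656.0 + 3.51874e+09)/2 = 1.75940e+09.
Running total after boundary: 2.13638e+10.
Correction k=1: B_{2}/2! · (f^{(1)}(39) − f^{(1)}(6)) = 1/12 · (5.41345e+08 − 46656.0) = 4.51082e+07.
Running total after k=1: 2.14089e+10.
Correction k=2: B_{4}/4! · (f^{(3)}(39) − f^{(3)}(6)) = −1/720 · (7.11828e+06 − 25920.0) = -9850.50.
Running total after k=2: 2.14089e+10.
Correction k=3: B_{6}/6! · (f^{(5)}(39) − f^{(5)}(6)) = 1/30240 · (28080.0 − 4320.00) = 0.785714.
Running total after k=3: 2.14089e+10.
Correction k=4: B_{8}/8! · (f^{(7)}(39) − f^{(7)}(6)) = −1/1209600 · (0.00000 − 0.00000) = 0.00000.

S_4 ≈ 2.14089e+10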